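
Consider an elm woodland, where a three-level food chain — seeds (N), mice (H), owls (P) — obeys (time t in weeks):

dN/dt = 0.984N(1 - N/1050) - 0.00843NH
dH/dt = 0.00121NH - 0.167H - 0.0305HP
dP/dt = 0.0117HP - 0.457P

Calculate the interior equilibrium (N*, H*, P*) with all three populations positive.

From dP/dt = 0: 0.0117H* = 0.457, so H* = 39.1.
From dN/dt = 0: 0.984(1 - N*/1050) = 0.00843·39.1, giving N* = 1050·(1 - 0.335) = 699.
From dH/dt = 0: 0.00121·699 - 0.167 = 0.0305P*, so P* = 0.678/0.0305 = 22.2.

N* ≈ 699, H* ≈ 39.1, P* ≈ 22.2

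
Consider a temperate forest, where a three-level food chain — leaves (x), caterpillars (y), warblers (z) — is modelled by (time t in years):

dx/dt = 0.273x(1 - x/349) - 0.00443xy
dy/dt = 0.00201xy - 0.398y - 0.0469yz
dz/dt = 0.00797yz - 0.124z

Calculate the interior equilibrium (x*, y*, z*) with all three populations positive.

From dz/dt = 0: 0.00797y* = 0.124, so y* = 15.6.
From dx/dt = 0: 0.273(1 - x*/349) = 0.00443·15.6, giving x* = 349·(1 - 0.252) = 261.
From dy/dt = 0: 0.00201·261 - 0.398 = 0.0469z*, so z* = 0.126/0.0469 = 2.69.

x* ≈ 261, y* ≈ 15.6, z* ≈ 2.69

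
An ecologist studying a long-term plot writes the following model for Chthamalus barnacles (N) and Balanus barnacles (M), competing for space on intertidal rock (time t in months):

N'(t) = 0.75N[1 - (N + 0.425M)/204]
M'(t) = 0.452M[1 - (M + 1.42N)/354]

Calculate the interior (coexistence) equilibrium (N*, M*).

Setting both brackets to zero gives the nullclines N + 0.425M = 204 and 1.42N + M = 354.
Substituting M = 354 - 1.42N into the first: N(1 - 0.425·1.42) = 204 - 0.425·354.
So N* = 53.6/0.397 = 135, and then M* = 354 - 1.42·135 = 162.

N* ≈ 135, M* ≈ 162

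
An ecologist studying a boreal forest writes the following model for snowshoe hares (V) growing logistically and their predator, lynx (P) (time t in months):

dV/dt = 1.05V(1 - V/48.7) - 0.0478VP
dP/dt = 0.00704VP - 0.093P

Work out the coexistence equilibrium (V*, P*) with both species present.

From dP/dt = 0 with P > 0: 0.00704V* = 0.093, so V* = 13.2.
Substitute into dV/dt = 0: 1.05(1 - 13.2/48.7) = 0.0478P*.
The bracket is 0.729, giving P* = 0.765/0.0478 = 16.

V* ≈ 13.2, P* ≈ 16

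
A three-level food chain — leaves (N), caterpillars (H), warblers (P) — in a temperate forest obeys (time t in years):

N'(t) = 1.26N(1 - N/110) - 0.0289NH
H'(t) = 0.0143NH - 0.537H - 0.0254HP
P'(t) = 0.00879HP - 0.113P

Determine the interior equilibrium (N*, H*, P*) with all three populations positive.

N* ≈ 77.6, H* ≈ 12.9, P* ≈ 22.5

From dP/dt = 0: 0.00879H* = 0.113, so H* = 12.9.
From dN/dt = 0: 1.26(1 - N*/110) = 0.0289·12.9, giving N* = 110·(1 - 0.295) = 77.6.
From dH/dt = 0: 0.0143·77.6 - 0.537 = 0.0254P*, so P* = 0.572/0.0254 = 22.5.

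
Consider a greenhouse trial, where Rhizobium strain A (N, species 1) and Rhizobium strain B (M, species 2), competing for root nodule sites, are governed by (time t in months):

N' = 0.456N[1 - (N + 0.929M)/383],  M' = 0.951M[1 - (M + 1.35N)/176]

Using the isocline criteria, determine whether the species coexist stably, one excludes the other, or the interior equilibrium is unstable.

Compare the nullcline intercepts: K1/α12 = 383/0.929 = 412 > K2 = 176; K2/α21 = 176/1.35 = 130 < K1 = 383.
Since the inequalities point opposite ways, species 1 can invade but species 2 cannot.

species 1 excludes species 2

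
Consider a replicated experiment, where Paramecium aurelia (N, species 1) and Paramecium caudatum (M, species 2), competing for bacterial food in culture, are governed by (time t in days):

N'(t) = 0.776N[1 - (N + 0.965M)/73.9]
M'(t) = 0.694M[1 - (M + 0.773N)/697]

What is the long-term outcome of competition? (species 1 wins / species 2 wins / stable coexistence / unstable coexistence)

Compare the nullcline intercepts: K1/α12 = 73.9/0.965 = 76.6 < K2 = 697; K2/α21 = 697/0.773 = 902 > K1 = 73.9.
Since the inequalities point opposite ways, species 2 can invade but species 1 cannot.

species 2 excludes species 1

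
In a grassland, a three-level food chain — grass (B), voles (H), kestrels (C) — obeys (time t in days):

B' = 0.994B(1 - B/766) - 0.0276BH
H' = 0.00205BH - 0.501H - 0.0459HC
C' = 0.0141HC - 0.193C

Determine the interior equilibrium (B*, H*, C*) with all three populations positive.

From dC/dt = 0: 0.0141H* = 0.193, so H* = 13.7.
From dB/dt = 0: 0.994(1 - B*/766) = 0.0276·13.7, giving B* = 766·(1 - 0.38) = 475.
From dH/dt = 0: 0.00205·475 - 0.501 = 0.0459C*, so C* = 0.472/0.0459 = 10.3.

B* ≈ 475, H* ≈ 13.7, C* ≈ 10.3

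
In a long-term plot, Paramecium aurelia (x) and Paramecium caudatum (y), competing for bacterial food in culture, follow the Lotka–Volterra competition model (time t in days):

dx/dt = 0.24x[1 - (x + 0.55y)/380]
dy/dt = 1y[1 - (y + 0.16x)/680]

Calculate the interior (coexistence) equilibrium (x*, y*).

Setting both brackets to zero gives the nullclines x + 0.55y = 380 and 0.16x + y = 680.
Substituting y = 680 - 0.16x into the first: x(1 - 0.55·0.16) = 380 - 0.55·680.
So x* = 6/0.912 = 6.58, and then y* = 680 - 0.16·6.58 = 679.

x* ≈ 6.58, y* ≈ 679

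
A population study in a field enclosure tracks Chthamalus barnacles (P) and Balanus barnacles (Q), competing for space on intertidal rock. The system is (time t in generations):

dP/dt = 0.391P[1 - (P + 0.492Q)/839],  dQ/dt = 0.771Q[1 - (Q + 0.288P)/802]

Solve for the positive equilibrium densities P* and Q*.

Setting both brackets to zero gives the nullclines P + 0.492Q = 839 and 0.288P + Q = 802.
Substituting Q = 802 - 0.288P into the first: P(1 - 0.492·0.288) = 839 - 0.492·802.
So P* = 444/0.858 = 518, and then Q* = 802 - 0.288·518 = 653.

P* ≈ 518, Q* ≈ 653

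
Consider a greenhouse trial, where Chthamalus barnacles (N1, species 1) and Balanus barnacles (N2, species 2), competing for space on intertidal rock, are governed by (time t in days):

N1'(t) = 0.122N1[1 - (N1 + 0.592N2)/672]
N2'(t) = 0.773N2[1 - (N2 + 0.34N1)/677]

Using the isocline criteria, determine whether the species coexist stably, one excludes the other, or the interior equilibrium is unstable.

stable coexistence

Compare the nullcline intercepts: K1/α12 = 672/0.592 = 1140 > K2 = 677; K2/α21 = 677/0.34 = 1990 > K1 = 672.
Since both inequalities hold, each species can invade when rare, so the interior equilibrium is stable.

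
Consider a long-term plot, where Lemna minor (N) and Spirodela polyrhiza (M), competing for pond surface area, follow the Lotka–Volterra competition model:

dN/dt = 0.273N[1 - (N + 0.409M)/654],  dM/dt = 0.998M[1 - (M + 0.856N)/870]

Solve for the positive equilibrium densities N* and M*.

Setting both brackets to zero gives the nullclines N + 0.409M = 654 and 0.856N + M = 870.
Substituting M = 870 - 0.856N into the first: N(1 - 0.409·0.856) = 654 - 0.409·870.
So N* = 298/0.65 = 459, and then M* = 870 - 0.856·459 = 477.

N* ≈ 459, M* ≈ 477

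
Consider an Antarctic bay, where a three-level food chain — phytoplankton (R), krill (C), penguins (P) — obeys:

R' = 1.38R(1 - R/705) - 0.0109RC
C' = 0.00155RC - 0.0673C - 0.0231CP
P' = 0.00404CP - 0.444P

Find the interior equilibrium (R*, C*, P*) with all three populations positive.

From dP/dt = 0: 0.00404C* = 0.444, so C* = 110.
From dR/dt = 0: 1.38(1 - R*/705) = 0.0109·110, giving R* = 705·(1 - 0.868) = 93.
From dC/dt = 0: 0.00155·93 - 0.0673 = 0.0231P*, so P* = 0.0769/0.0231 = 3.33.

R* ≈ 93, C* ≈ 110, P* ≈ 3.33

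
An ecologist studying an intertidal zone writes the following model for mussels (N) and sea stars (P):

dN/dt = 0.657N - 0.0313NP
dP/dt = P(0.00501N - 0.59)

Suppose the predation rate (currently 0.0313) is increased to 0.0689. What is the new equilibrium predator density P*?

At the interior fixed point, setting dN/dt = 0 with N > 0 fixes P* = (prey growth rate)/(NP coefficient) — independent of the other coefficients.
With the change, P* = 0.657/0.0689 = 9.54; it falls from 21.

P* ≈ 9.54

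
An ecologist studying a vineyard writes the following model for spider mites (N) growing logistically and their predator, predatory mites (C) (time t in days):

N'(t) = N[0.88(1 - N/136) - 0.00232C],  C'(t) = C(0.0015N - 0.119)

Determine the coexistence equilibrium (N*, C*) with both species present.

From dC/dt = 0 with C > 0: 0.0015N* = 0.119, so N* = 79.3.
Substitute into dN/dt = 0: 0.88(1 - 79.3/136) = 0.00232C*.
The bracket is 0.417, giving C* = 0.367/0.00232 = 158.

N* ≈ 79.3, C* ≈ 158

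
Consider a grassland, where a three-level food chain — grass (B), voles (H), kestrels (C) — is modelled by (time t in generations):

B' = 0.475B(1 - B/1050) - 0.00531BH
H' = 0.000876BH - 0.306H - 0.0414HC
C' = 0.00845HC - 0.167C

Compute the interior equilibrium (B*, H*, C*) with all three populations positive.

From dC/dt = 0: 0.00845H* = 0.167, so H* = 19.8.
From dB/dt = 0: 0.475(1 - B*/1050) = 0.00531·19.8, giving B* = 1050·(1 - 0.221) = 818.
From dH/dt = 0: 0.000876·818 - 0.306 = 0.0414C*, so C* = 0.411/0.0414 = 9.92.

B* ≈ 818, H* ≈ 19.8, C* ≈ 9.92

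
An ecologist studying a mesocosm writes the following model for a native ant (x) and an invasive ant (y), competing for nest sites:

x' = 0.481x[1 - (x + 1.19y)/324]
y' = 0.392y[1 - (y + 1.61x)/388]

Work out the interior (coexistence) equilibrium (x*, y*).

x* ≈ 150, y* ≈ 146

Setting both brackets to zero gives the nullclines x + 1.19y = 324 and 1.61x + y = 388.
Substituting y = 388 - 1.61x into the first: x(1 - 1.19·1.61) = 324 - 1.19·388.
So x* = -138/-0.916 = 150, and then y* = 388 - 1.61·150 = 146.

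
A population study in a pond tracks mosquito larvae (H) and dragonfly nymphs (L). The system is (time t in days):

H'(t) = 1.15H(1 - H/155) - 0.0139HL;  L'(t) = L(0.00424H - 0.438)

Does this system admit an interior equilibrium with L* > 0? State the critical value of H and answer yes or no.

Threshold H = 103; K > 103, so yes, the predator persists.

The predator equation gives dL/dt > 0 only when H > 0.438/0.00424 = 103.
Without the predator, H → K = 155. Since 155 > 103, the predator can invade and persist.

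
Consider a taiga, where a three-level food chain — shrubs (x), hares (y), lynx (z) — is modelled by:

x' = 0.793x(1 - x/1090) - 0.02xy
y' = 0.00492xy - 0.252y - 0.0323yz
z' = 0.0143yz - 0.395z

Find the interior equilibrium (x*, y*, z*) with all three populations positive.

x* ≈ 331, y* ≈ 27.6, z* ≈ 42.6

From dz/dt = 0: 0.0143y* = 0.395, so y* = 27.6.
From dx/dt = 0: 0.793(1 - x*/1090) = 0.02·27.6, giving x* = 1090·(1 - 0.697) = 331.
From dy/dt = 0: 0.00492·331 - 0.252 = 0.0323z*, so z* = 1.37/0.0323 = 42.6.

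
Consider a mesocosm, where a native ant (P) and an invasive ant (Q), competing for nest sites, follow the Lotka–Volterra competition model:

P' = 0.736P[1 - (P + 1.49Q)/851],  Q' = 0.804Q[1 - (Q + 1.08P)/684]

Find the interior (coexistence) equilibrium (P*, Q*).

Setting both brackets to zero gives the nullclines P + 1.49Q = 851 and 1.08P + Q = 684.
Substituting Q = 684 - 1.08P into the first: P(1 - 1.49·1.08) = 851 - 1.49·684.
So P* = -168/-0.609 = 276, and then Q* = 684 - 1.08·276 = 386.

P* ≈ 276, Q* ≈ 386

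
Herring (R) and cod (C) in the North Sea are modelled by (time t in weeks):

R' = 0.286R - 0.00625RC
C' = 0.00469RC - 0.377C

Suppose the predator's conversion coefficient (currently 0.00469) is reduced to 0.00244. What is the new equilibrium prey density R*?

At the interior fixed point, setting dC/dt = 0 with C > 0 fixes R* = (predator death rate)/(RC coefficient) — independent of the other coefficients.
With the change, R* = 0.377/0.00244 = 155; it rises from 80.4.

R* ≈ 155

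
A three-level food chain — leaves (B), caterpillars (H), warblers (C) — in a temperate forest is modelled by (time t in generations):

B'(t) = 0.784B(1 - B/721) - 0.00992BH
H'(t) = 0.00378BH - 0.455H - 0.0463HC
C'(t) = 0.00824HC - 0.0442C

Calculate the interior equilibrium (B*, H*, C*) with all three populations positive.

B* ≈ 672, H* ≈ 5.36, C* ≈ 45

From dC/dt = 0: 0.00824H* = 0.0442, so H* = 5.36.
From dB/dt = 0: 0.784(1 - B*/721) = 0.00992·5.36, giving B* = 721·(1 - 0.0679) = 672.
From dH/dt = 0: 0.00378·672 - 0.455 = 0.0463C*, so C* = 2.09/0.0463 = 45.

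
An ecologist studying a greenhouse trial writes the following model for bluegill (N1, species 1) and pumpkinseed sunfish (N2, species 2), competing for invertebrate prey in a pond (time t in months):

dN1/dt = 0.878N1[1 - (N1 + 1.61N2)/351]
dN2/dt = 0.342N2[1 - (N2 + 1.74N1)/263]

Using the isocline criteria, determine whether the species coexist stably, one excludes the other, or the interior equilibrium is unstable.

unstable coexistence (outcome depends on initial conditions)

Compare the nullcline intercepts: K1/α12 = 351/1.61 = 218 < K2 = 263; K2/α21 = 263/1.74 = 151 < K1 = 351.
Since both are reversed, neither can invade when rare; the interior point is a saddle.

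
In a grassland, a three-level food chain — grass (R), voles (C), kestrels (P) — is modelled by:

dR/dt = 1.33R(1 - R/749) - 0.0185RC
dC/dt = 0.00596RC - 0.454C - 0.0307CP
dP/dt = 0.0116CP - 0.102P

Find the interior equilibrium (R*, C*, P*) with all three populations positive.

R* ≈ 657, C* ≈ 8.79, P* ≈ 113

From dP/dt = 0: 0.0116C* = 0.102, so C* = 8.79.
From dR/dt = 0: 1.33(1 - R*/749) = 0.0185·8.79, giving R* = 749·(1 - 0.122) = 657.
From dC/dt = 0: 0.00596·657 - 0.454 = 0.0307P*, so P* = 3.46/0.0307 = 113.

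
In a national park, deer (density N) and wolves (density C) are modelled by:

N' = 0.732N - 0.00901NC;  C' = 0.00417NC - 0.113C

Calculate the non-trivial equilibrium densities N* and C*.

Set dC/dt = 0 with C > 0: 0.00417N - 0.113 = 0, so N* = 0.113/0.00417 = 27.1.
Set dN/dt = 0 with N > 0: 0.732 - 0.00901C = 0, so C* = 0.732/0.00901 = 81.2.

N* ≈ 27.1, C* ≈ 81.2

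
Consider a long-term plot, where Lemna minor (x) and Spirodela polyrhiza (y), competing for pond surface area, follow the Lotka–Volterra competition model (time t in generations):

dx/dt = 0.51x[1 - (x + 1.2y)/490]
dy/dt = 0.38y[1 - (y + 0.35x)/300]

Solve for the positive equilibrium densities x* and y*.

Setting both brackets to zero gives the nullclines x + 1.2y = 490 and 0.35x + y = 300.
Substituting y = 300 - 0.35x into the first: x(1 - 1.2·0.35) = 490 - 1.2·300.
So x* = 130/0.58 = 224, and then y* = 300 - 0.35·224 = 222.

x* ≈ 224, y* ≈ 222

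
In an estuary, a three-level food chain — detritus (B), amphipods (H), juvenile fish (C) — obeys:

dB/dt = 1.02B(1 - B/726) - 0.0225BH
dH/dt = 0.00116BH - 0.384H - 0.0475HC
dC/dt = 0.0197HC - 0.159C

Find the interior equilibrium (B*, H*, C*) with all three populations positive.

B* ≈ 597, H* ≈ 8.07, C* ≈ 6.49

From dC/dt = 0: 0.0197H* = 0.159, so H* = 8.07.
From dB/dt = 0: 1.02(1 - B*/726) = 0.0225·8.07, giving B* = 726·(1 - 0.178) = 597.
From dH/dt = 0: 0.00116·597 - 0.384 = 0.0475C*, so C* = 0.308/0.0475 = 6.49.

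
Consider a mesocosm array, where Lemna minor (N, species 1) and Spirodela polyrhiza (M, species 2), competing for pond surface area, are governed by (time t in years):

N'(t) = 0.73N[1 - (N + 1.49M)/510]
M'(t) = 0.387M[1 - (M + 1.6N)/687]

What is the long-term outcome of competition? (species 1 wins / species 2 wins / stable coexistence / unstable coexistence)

unstable coexistence (outcome depends on initial conditions)

Compare the nullcline intercepts: K1/α12 = 510/1.49 = 342 < K2 = 687; K2/α21 = 687/1.6 = 429 < K1 = 510.
Since both are reversed, neither can invade when rare; the interior point is a saddle.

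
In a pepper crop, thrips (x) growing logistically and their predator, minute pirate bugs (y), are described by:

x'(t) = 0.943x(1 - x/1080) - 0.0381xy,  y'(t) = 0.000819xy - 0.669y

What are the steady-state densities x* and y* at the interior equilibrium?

x* ≈ 817, y* ≈ 6.03

From dy/dt = 0 with y > 0: 0.000819x* = 0.669, so x* = 817.
Substitute into dx/dt = 0: 0.943(1 - 817/1080) = 0.0381y*.
The bracket is 0.244, giving y* = 0.23/0.0381 = 6.03.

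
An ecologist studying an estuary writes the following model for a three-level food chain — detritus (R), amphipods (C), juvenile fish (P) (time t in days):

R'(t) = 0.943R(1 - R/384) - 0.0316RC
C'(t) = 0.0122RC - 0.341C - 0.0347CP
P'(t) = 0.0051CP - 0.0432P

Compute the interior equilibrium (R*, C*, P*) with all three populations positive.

From dP/dt = 0: 0.0051C* = 0.0432, so C* = 8.47.
From dR/dt = 0: 0.943(1 - R*/384) = 0.0316·8.47, giving R* = 384·(1 - 0.284) = 275.
From dC/dt = 0: 0.0122·275 - 0.341 = 0.0347P*, so P* = 3.01/0.0347 = 86.9.

R* ≈ 275, C* ≈ 8.47, P* ≈ 86.9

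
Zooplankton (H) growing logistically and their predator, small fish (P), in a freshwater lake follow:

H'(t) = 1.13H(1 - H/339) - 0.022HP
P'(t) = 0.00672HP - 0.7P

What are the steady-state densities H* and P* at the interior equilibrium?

From dP/dt = 0 with P > 0: 0.00672H* = 0.7, so H* = 104.
Substitute into dH/dt = 0: 1.13(1 - 104/339) = 0.022P*.
The bracket is 0.693, giving P* = 0.783/0.022 = 35.6.

H* ≈ 104, P* ≈ 35.6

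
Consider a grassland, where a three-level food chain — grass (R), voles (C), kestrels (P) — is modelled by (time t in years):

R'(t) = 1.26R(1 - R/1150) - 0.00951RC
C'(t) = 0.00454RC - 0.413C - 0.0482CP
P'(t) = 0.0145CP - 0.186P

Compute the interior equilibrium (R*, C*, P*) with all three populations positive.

R* ≈ 1040, C* ≈ 12.8, P* ≈ 89.3

From dP/dt = 0: 0.0145C* = 0.186, so C* = 12.8.
From dR/dt = 0: 1.26(1 - R*/1150) = 0.00951·12.8, giving R* = 1150·(1 - 0.0968) = 1040.
From dC/dt = 0: 0.00454·1040 - 0.413 = 0.0482P*, so P* = 4.3/0.0482 = 89.3.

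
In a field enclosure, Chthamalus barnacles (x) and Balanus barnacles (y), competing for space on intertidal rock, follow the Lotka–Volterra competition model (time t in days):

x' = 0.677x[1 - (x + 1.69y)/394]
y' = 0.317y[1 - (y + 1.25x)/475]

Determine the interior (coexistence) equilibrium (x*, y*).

x* ≈ 367, y* ≈ 15.7

Setting both brackets to zero gives the nullclines x + 1.69y = 394 and 1.25x + y = 475.
Substituting y = 475 - 1.25x into the first: x(1 - 1.69·1.25) = 394 - 1.69·475.
So x* = -409/-1.11 = 367, and then y* = 475 - 1.25·367 = 15.7.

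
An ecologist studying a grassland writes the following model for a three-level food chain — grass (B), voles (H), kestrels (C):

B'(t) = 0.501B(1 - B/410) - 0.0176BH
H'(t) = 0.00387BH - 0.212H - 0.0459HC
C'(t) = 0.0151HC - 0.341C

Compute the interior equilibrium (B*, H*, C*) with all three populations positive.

B* ≈ 84.7, H* ≈ 22.6, C* ≈ 2.53

From dC/dt = 0: 0.0151H* = 0.341, so H* = 22.6.
From dB/dt = 0: 0.501(1 - B*/410) = 0.0176·22.6, giving B* = 410·(1 - 0.793) = 84.7.
From dH/dt = 0: 0.00387·84.7 - 0.212 = 0.0459C*, so C* = 0.116/0.0459 = 2.53.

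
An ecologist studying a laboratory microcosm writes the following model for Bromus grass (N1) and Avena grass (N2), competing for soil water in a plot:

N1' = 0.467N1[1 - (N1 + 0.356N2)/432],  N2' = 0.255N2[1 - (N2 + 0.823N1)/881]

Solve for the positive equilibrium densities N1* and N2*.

Setting both brackets to zero gives the nullclines N1 + 0.356N2 = 432 and 0.823N1 + N2 = 881.
Substituting N2 = 881 - 0.823N1 into the first: N1(1 - 0.356·0.823) = 432 - 0.356·881.
So N1* = 118/0.707 = 167, and then N2* = 881 - 0.823·167 = 743.

N1* ≈ 167, N2* ≈ 743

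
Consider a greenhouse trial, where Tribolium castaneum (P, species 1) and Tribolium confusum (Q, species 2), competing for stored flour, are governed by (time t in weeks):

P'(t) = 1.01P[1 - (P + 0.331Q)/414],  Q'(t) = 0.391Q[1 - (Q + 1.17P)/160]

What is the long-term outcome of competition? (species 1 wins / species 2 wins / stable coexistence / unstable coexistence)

Compare the nullcline intercepts: K1/α12 = 414/0.331 = 1250 > K2 = 160; K2/α21 = 160/1.17 = 137 < K1 = 414.
Since the inequalities point opposite ways, species 1 can invade but species 2 cannot.

species 1 excludes species 2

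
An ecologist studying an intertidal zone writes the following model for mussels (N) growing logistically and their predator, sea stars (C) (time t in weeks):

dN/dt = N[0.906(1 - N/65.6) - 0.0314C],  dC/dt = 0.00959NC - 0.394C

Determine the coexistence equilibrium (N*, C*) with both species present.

From dC/dt = 0 with C > 0: 0.00959N* = 0.394, so N* = 41.1.
Substitute into dN/dt = 0: 0.906(1 - 41.1/65.6) = 0.0314C*.
The bracket is 0.374, giving C* = 0.339/0.0314 = 10.8.

N* ≈ 41.1, C* ≈ 10.8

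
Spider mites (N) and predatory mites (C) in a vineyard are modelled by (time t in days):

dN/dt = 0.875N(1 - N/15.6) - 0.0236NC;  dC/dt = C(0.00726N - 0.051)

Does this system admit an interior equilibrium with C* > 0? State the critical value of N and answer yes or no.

The predator equation gives dC/dt > 0 only when N > 0.051/0.00726 = 7.02.
Without the predator, N → K = 15.6. Since 15.6 > 7.02, the predator can invade and persist.

Threshold N = 7.02; K > 7.02, so yes, the predator persists.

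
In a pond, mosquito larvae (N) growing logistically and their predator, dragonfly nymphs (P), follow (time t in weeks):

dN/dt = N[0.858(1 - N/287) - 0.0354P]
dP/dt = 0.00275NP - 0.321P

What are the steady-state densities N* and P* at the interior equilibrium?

N* ≈ 117, P* ≈ 14.4

From dP/dt = 0 with P > 0: 0.00275N* = 0.321, so N* = 117.
Substitute into dN/dt = 0: 0.858(1 - 117/287) = 0.0354P*.
The bracket is 0.593, giving P* = 0.509/0.0354 = 14.4.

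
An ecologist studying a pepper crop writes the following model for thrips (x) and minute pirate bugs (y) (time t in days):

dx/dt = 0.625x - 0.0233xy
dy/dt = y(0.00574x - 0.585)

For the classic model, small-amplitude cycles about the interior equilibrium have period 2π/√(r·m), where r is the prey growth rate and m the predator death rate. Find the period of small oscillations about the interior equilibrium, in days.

T ≈ 10.4 days

Here r = 0.625 and m = 0.585, so r·m = 0.366.
ω = √0.366 = 0.605 per day, hence T = 2π/ω ≈ 10.4 days.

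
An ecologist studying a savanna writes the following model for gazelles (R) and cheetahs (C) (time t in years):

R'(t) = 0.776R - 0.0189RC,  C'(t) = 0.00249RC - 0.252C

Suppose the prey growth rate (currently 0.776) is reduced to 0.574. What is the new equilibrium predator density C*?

C* ≈ 30.4

At the interior fixed point, setting dR/dt = 0 with R > 0 fixes C* = (prey growth rate)/(RC coefficient) — independent of the other coefficients.
With the change, C* = 0.574/0.0189 = 30.4; it falls from 41.1.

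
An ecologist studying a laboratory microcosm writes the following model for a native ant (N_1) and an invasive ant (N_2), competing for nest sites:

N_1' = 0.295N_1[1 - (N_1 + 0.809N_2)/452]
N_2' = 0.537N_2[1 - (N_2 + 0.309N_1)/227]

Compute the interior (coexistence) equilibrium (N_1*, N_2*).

N_1* ≈ 358, N_2* ≈ 116

Setting both brackets to zero gives the nullclines N_1 + 0.809N_2 = 452 and 0.309N_1 + N_2 = 227.
Substituting N_2 = 227 - 0.309N_1 into the first: N_1(1 - 0.809·0.309) = 452 - 0.809·227.
So N_1* = 268/0.75 = 358, and then N_2* = 227 - 0.309·358 = 116.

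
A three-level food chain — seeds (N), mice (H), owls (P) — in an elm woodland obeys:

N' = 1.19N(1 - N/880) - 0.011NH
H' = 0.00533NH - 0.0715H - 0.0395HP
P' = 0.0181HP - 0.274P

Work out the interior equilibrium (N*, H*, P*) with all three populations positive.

N* ≈ 757, H* ≈ 15.1, P* ≈ 100

From dP/dt = 0: 0.0181H* = 0.274, so H* = 15.1.
From dN/dt = 0: 1.19(1 - N*/880) = 0.011·15.1, giving N* = 880·(1 - 0.14) = 757.
From dH/dt = 0: 0.00533·757 - 0.0715 = 0.0395P*, so P* = 3.96/0.0395 = 100.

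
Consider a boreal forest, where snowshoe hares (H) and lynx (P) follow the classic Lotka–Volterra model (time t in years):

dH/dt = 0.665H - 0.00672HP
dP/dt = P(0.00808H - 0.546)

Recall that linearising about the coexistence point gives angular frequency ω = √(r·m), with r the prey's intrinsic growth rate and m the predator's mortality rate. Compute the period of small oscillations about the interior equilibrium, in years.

T ≈ 10.4 years

Here r = 0.665 and m = 0.546, so r·m = 0.363.
ω = √0.363 = 0.603 per year, hence T = 2π/ω ≈ 10.4 years.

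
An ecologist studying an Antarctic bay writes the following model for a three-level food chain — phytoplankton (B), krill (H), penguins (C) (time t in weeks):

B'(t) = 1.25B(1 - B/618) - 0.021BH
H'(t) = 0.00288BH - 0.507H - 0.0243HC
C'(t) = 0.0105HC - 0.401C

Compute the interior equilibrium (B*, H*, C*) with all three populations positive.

B* ≈ 221, H* ≈ 38.2, C* ≈ 5.39

From dC/dt = 0: 0.0105H* = 0.401, so H* = 38.2.
From dB/dt = 0: 1.25(1 - B*/618) = 0.021·38.2, giving B* = 618·(1 - 0.642) = 221.
From dH/dt = 0: 0.00288·221 - 0.507 = 0.0243C*, so C* = 0.131/0.0243 = 5.39.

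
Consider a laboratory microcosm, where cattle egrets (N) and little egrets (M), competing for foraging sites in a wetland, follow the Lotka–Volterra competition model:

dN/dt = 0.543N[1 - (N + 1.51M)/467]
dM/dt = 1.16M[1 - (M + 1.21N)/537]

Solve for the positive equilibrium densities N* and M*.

Setting both brackets to zero gives the nullclines N + 1.51M = 467 and 1.21N + M = 537.
Substituting M = 537 - 1.21N into the first: N(1 - 1.51·1.21) = 467 - 1.51·537.
So N* = -344/-0.827 = 416, and then M* = 537 - 1.21·416 = 33.9.

N* ≈ 416, M* ≈ 33.9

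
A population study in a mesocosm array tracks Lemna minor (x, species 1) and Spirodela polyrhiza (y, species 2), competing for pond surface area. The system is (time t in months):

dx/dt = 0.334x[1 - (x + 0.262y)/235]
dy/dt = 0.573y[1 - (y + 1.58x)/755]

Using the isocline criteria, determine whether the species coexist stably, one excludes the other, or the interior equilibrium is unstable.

Compare the nullcline intercepts: K1/α12 = 235/0.262 = 897 > K2 = 755; K2/α21 = 755/1.58 = 478 > K1 = 235.
Since both inequalities hold, each species can invade when rare, so the interior equilibrium is stable.

stable coexistence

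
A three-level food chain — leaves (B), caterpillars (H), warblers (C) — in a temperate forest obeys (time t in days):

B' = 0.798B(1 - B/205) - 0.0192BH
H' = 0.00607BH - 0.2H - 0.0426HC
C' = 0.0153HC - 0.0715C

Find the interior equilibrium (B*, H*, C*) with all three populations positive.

From dC/dt = 0: 0.0153H* = 0.0715, so H* = 4.67.
From dB/dt = 0: 0.798(1 - B*/205) = 0.0192·4.67, giving B* = 205·(1 - 0.112) = 182.
From dH/dt = 0: 0.00607·182 - 0.2 = 0.0426C*, so C* = 0.904/0.0426 = 21.2.

B* ≈ 182, H* ≈ 4.67, C* ≈ 21.2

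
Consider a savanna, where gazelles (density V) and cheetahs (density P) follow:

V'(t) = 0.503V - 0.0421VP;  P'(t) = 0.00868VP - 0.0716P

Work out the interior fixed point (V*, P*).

Set dP/dt = 0 with P > 0: 0.00868V - 0.0716 = 0, so V* = 0.0716/0.00868 = 8.25.
Set dV/dt = 0 with V > 0: 0.503 - 0.0421P = 0, so P* = 0.503/0.0421 = 11.9.

V* ≈ 8.25, P* ≈ 11.9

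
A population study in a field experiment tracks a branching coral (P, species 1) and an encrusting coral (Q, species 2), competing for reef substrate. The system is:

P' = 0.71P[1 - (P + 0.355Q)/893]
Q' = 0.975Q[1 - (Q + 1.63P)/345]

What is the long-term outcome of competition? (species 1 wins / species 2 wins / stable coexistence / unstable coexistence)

Compare the nullcline intercepts: K1/α12 = 893/0.355 = 2520 > K2 = 345; K2/α21 = 345/1.63 = 212 < K1 = 893.
Since the inequalities point opposite ways, species 1 can invade but species 2 cannot.

species 1 excludes species 2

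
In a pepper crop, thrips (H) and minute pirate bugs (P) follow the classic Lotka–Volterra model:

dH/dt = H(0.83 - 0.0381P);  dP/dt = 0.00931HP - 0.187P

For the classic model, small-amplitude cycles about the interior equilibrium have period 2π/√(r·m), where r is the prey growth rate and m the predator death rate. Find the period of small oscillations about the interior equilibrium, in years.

T ≈ 15.9 years

Here r = 0.83 and m = 0.187, so r·m = 0.155.
ω = √0.155 = 0.394 per year, hence T = 2π/ω ≈ 15.9 years.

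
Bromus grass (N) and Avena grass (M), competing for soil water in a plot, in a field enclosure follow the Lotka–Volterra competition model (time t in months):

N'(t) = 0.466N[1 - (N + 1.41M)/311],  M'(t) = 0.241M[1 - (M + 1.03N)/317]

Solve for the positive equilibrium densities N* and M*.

N* ≈ 301, M* ≈ 7.36

Setting both brackets to zero gives the nullclines N + 1.41M = 311 and 1.03N + M = 317.
Substituting M = 317 - 1.03N into the first: N(1 - 1.41·1.03) = 311 - 1.41·317.
So N* = -136/-0.452 = 301, and then M* = 317 - 1.03·301 = 7.36.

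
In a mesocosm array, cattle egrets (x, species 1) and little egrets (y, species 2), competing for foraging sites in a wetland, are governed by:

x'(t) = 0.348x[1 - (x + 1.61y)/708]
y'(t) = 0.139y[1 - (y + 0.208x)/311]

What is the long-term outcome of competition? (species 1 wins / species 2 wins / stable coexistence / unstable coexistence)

Compare the nullcline intercepts: K1/α12 = 708/1.61 = 440 > K2 = 311; K2/α21 = 311/0.208 = 1500 > K1 = 708.
Since both inequalities hold, each species can invade when rare, so the interior equilibrium is stable.

stable coexistence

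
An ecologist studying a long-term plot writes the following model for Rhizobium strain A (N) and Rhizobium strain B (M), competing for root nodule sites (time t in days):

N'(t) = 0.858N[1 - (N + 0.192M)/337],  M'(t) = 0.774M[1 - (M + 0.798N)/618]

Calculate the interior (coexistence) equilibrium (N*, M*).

N* ≈ 258, M* ≈ 412

Setting both brackets to zero gives the nullclines N + 0.192M = 337 and 0.798N + M = 618.
Substituting M = 618 - 0.798N into the first: N(1 - 0.192·0.798) = 337 - 0.192·618.
So N* = 218/0.847 = 258, and then M* = 618 - 0.798·258 = 412.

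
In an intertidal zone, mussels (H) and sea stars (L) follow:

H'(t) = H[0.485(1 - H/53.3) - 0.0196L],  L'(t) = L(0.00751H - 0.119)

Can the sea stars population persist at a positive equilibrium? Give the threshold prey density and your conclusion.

Threshold H = 15.8; K > 15.8, so yes, the predator persists.

The predator equation gives dL/dt > 0 only when H > 0.119/0.00751 = 15.8.
Without the predator, H → K = 53.3. Since 53.3 > 15.8, the predator can invade and persist.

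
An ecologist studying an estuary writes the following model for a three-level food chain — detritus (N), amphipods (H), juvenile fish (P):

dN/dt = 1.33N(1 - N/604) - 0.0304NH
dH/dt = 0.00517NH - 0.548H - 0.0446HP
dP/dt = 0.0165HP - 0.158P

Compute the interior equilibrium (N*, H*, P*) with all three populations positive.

N* ≈ 472, H* ≈ 9.58, P* ≈ 42.4

From dP/dt = 0: 0.0165H* = 0.158, so H* = 9.58.
From dN/dt = 0: 1.33(1 - N*/604) = 0.0304·9.58, giving N* = 604·(1 - 0.219) = 472.
From dH/dt = 0: 0.00517·472 - 0.548 = 0.0446P*, so P* = 1.89/0.0446 = 42.4.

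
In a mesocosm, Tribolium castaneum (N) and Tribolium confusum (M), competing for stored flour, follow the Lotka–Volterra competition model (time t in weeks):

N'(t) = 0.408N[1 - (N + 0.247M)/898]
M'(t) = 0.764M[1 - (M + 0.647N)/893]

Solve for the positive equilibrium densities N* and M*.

Setting both brackets to zero gives the nullclines N + 0.247M = 898 and 0.647N + M = 893.
Substituting M = 893 - 0.647N into the first: N(1 - 0.247·0.647) = 898 - 0.247·893.
So N* = 677/0.84 = 806, and then M* = 893 - 0.647·806 = 371.

N* ≈ 806, M* ≈ 371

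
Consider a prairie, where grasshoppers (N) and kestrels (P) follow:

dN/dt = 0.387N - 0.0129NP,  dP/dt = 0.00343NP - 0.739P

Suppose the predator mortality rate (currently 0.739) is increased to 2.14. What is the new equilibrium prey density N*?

At the interior fixed point, setting dP/dt = 0 with P > 0 fixes N* = (predator death rate)/(NP coefficient) — independent of the other coefficients.
With the change, N* = 2.14/0.00343 = 624; it rises from 215.

N* ≈ 624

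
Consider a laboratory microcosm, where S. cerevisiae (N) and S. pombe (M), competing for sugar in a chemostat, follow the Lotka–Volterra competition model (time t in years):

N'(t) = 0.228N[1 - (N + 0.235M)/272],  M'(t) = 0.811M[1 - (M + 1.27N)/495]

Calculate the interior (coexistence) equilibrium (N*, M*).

Setting both brackets to zero gives the nullclines N + 0.235M = 272 and 1.27N + M = 495.
Substituting M = 495 - 1.27N into the first: N(1 - 0.235·1.27) = 272 - 0.235·495.
So N* = 156/0.702 = 222, and then M* = 495 - 1.27·222 = 213.

N* ≈ 222, M* ≈ 213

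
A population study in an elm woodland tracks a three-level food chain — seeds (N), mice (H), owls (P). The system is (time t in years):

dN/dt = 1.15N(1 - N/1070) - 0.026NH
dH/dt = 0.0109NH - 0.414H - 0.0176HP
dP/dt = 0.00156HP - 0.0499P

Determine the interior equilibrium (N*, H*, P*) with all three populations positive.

From dP/dt = 0: 0.00156H* = 0.0499, so H* = 32.
From dN/dt = 0: 1.15(1 - N*/1070) = 0.026·32, giving N* = 1070·(1 - 0.723) = 296.
From dH/dt = 0: 0.0109·296 - 0.414 = 0.0176P*, so P* = 2.81/0.0176 = 160.

N* ≈ 296, H* ≈ 32, P* ≈ 160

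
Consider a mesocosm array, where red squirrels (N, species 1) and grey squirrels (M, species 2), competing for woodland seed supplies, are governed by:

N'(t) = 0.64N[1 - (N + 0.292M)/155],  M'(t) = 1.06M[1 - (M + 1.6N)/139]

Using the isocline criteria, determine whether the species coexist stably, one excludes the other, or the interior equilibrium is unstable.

species 1 excludes species 2

Compare the nullcline intercepts: K1/α12 = 155/0.292 = 531 > K2 = 139; K2/α21 = 139/1.6 = 86.9 < K1 = 155.
Since the inequalities point opposite ways, species 1 can invade but species 2 cannot.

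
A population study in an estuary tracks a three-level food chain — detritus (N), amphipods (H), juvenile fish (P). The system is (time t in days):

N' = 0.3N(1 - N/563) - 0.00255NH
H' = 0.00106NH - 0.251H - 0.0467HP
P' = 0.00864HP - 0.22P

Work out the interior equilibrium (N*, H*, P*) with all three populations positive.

N* ≈ 441, H* ≈ 25.5, P* ≈ 4.64

From dP/dt = 0: 0.00864H* = 0.22, so H* = 25.5.
From dN/dt = 0: 0.3(1 - N*/563) = 0.00255·25.5, giving N* = 563·(1 - 0.216) = 441.
From dH/dt = 0: 0.00106·441 - 0.251 = 0.0467P*, so P* = 0.217/0.0467 = 4.64.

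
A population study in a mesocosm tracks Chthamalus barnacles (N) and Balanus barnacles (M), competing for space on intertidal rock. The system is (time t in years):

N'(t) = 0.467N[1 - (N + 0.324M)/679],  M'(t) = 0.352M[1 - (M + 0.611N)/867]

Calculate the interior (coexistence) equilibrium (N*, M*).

Setting both brackets to zero gives the nullclines N + 0.324M = 679 and 0.611N + M = 867.
Substituting M = 867 - 0.611N into the first: N(1 - 0.324·0.611) = 679 - 0.324·867.
So N* = 398/0.802 = 496, and then M* = 867 - 0.611·496 = 564.

N* ≈ 496, M* ≈ 564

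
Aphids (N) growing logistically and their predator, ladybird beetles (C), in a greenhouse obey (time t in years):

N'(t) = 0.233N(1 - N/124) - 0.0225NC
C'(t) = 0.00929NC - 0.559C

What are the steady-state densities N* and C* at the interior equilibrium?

From dC/dt = 0 with C > 0: 0.00929N* = 0.559, so N* = 60.2.
Substitute into dN/dt = 0: 0.233(1 - 60.2/124) = 0.0225C*.
The bracket is 0.515, giving C* = 0.12/0.0225 = 5.33.

N* ≈ 60.2, C* ≈ 5.33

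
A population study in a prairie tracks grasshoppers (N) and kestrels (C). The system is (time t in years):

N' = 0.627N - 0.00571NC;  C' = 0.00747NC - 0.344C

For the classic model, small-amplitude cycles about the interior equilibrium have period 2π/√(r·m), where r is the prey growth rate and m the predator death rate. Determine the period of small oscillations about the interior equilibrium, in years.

T ≈ 13.5 years

Here r = 0.627 and m = 0.344, so r·m = 0.216.
ω = √0.216 = 0.464 per year, hence T = 2π/ω ≈ 13.5 years.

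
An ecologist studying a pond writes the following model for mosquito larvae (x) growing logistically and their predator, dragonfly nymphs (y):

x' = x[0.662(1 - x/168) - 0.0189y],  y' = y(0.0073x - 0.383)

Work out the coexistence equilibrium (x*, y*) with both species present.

From dy/dt = 0 with y > 0: 0.0073x* = 0.383, so x* = 52.5.
Substitute into dx/dt = 0: 0.662(1 - 52.5/168) = 0.0189y*.
The bracket is 0.688, giving y* = 0.455/0.0189 = 24.1.

x* ≈ 52.5, y* ≈ 24.1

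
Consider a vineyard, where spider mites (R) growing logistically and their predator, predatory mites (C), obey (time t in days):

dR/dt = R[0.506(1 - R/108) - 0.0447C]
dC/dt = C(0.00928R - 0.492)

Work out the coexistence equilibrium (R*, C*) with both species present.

R* ≈ 53, C* ≈ 5.76

From dC/dt = 0 with C > 0: 0.00928R* = 0.492, so R* = 53.
Substitute into dR/dt = 0: 0.506(1 - 53/108) = 0.0447C*.
The bracket is 0.509, giving C* = 0.258/0.0447 = 5.76.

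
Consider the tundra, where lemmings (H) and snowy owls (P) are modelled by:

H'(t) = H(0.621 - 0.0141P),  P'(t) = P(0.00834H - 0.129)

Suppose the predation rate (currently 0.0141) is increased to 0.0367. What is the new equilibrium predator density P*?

P* ≈ 16.9

At the interior fixed point, setting dH/dt = 0 with H > 0 fixes P* = (prey growth rate)/(HP coefficient) — independent of the other coefficients.
With the change, P* = 0.621/0.0367 = 16.9; it falls from 44.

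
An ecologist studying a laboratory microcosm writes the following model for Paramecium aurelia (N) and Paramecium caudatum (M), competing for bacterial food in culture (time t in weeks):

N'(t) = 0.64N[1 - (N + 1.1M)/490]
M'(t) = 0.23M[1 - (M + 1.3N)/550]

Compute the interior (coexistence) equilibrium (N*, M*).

Setting both brackets to zero gives the nullclines N + 1.1M = 490 and 1.3N + M = 550.
Substituting M = 550 - 1.3N into the first: N(1 - 1.1·1.3) = 490 - 1.1·550.
So N* = -115/-0.43 = 267, and then M* = 550 - 1.3·267 = 202.

N* ≈ 267, M* ≈ 202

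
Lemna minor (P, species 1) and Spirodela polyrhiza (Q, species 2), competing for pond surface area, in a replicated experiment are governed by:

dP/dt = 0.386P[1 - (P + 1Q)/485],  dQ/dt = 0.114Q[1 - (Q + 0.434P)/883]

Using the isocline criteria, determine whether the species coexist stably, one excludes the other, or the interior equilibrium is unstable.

species 2 excludes species 1

Compare the nullcline intercepts: K1/α12 = 485/1 = 485 < K2 = 883; K2/α21 = 883/0.434 = 2030 > K1 = 485.
Since the inequalities point opposite ways, species 2 can invade but species 1 cannot.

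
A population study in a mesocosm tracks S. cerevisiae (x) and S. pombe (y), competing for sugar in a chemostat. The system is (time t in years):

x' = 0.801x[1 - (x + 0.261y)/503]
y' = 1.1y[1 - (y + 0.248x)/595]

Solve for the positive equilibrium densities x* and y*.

Setting both brackets to zero gives the nullclines x + 0.261y = 503 and 0.248x + y = 595.
Substituting y = 595 - 0.248x into the first: x(1 - 0.261·0.248) = 503 - 0.261·595.
So x* = 348/0.935 = 372, and then y* = 595 - 0.248·372 = 503.

x* ≈ 372, y* ≈ 503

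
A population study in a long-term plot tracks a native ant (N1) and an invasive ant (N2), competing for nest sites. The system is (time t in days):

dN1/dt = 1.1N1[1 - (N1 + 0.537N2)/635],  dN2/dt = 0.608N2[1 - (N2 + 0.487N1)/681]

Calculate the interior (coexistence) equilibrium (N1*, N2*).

N1* ≈ 365, N2* ≈ 503

Setting both brackets to zero gives the nullclines N1 + 0.537N2 = 635 and 0.487N1 + N2 = 681.
Substituting N2 = 681 - 0.487N1 into the first: N1(1 - 0.537·0.487) = 635 - 0.537·681.
So N1* = 269/0.738 = 365, and then N2* = 681 - 0.487·365 = 503.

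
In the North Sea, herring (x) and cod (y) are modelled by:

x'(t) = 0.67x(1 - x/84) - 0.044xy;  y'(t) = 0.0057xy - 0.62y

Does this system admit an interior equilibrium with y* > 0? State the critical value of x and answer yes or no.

The predator equation gives dy/dt > 0 only when x > 0.62/0.0057 = 109.
Without the predator, x → K = 84. Since 84 < 109, the predator cannot invade.

Threshold x = 109; K < 109, so no, the predator goes extinct.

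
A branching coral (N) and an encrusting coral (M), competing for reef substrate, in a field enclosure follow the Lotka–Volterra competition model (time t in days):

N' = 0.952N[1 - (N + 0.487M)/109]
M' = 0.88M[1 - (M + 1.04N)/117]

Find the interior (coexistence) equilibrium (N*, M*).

N* ≈ 105, M* ≈ 7.38

Setting both brackets to zero gives the nullclines N + 0.487M = 109 and 1.04N + M = 117.
Substituting M = 117 - 1.04N into the first: N(1 - 0.487·1.04) = 109 - 0.487·117.
So N* = 52/0.494 = 105, and then M* = 117 - 1.04·105 = 7.38.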